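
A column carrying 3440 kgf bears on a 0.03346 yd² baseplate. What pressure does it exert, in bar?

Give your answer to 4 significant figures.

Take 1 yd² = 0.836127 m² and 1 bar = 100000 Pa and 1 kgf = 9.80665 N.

3440 kgf × 9.80665 → 33734.9 N
0.03346 yd² × 0.836127 → 0.0279768 m²
P = F / A = 33734.9 N / 0.0279768 m² = 1.20582×10⁶ Pa
1.20582×10⁶ Pa ÷ (100000 Pa/bar) = 12.0582 bar

12.06 bar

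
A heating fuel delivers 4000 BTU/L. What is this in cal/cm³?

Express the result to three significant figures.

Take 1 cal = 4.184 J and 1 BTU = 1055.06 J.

4000 BTU/L × 1055.06 J/BTU ÷ 0.001 m³/L = 4.22024×10⁹ J/m³
4.22024×10⁹ J/m³ ÷ 4.184 J/cal × 10⁻⁶ m³/cm³ = 1008.66 cal/cm³

1010 cal/cm³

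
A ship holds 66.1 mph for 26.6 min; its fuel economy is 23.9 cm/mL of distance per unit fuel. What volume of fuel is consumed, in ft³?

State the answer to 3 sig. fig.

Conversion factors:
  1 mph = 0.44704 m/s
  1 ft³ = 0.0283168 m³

66.1 mph → 29.5493 m/s
26.6 min → 1596 s
d = v × t = 29.5493 × 1596 = 47160.7 m
23.9 cm/mL → 239000 m/m³
V = d / (distance per unit fuel) = 47160.7 / 239000 = 0.197325 m³
In ft³: 0.197325 / 0.0283168 = 6.96848 ft³

6.97 ft³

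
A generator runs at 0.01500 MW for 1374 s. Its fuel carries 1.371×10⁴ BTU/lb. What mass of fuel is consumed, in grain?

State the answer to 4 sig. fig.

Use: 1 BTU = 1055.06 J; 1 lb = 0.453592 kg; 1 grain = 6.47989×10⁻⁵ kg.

9974 grain

0.01500 MW → 15000 W
E = P × t = 15000 × 1374 = 2.061×10⁷ J
1.371×10⁴ BTU/lb → 3.18896×10⁷ J/kg
m = E / e_s = 2.061×10⁷ / 3.18896×10⁷ = 0.646292 kg
In grain: 0.646292 / 6.47989×10⁻⁵ = 9973.81 grain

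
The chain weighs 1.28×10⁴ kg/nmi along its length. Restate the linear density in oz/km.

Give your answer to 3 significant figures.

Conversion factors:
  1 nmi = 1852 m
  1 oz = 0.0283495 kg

2.44×10⁵ oz/km

1.28×10⁴ kg/nmi ÷ 1852 m/nmi = 6.91145 kg/m
6.91145 kg/m ÷ 0.0283495 kg/oz × 1000 m/km = 243794 oz/km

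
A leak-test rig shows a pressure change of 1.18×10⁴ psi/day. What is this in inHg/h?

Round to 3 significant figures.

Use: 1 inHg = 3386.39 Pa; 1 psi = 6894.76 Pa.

1.18×10⁴ psi/day × 6894.76 Pa/psi ÷ 86400 s/day = 941.645 Pa/s
941.645 Pa/s ÷ 3386.39 Pa/inHg × 3600 s/h = 1001.04 inHg/h

1000 inHg/h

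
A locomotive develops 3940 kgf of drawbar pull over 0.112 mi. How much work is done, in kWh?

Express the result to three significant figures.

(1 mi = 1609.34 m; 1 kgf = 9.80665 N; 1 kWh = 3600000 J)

3940 kgf × 9.80665 → 38638.2 N
0.112 mi × 1609.34 → 180.246 m
W = F × d = 38638.2 N × 180.246 m = 6.96438×10⁶ J
6.96438×10⁶ J ÷ (3600000 J/kWh) = 1.93455 kWh

1.93 kWh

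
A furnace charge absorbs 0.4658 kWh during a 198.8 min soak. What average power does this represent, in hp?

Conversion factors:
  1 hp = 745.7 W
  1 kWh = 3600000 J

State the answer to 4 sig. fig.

0.1885 hp

0.4658 kWh × 3600000 = 1.67688×10⁶ J
198.8 min × 60 = 11928 s
P = E / t = 1.67688×10⁶ J / 11928 s = 140.584 W
140.584 W ÷ (745.7 W/hp) = 0.188526 hp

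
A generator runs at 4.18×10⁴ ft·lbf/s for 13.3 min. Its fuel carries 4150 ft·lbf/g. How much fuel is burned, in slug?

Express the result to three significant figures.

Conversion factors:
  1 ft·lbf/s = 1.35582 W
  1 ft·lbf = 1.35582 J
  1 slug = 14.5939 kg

4.18×10⁴ ft·lbf/s → 56673.3 W
13.3 min → 798 s
E = P × t = 56673.3 × 798 = 4.52253×10⁷ J
4150 ft·lbf/g → 5.62665×10⁶ J/kg
m = E / e_s = 4.52253×10⁷ / 5.62665×10⁶ = 8.0377 kg
In slug: 8.0377 / 14.5939 = 0.550758 slug

0.551 slug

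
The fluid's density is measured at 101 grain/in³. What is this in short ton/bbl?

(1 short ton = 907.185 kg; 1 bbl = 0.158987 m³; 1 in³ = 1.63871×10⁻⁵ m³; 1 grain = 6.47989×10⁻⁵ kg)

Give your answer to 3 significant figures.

101 grain/in³ × 6.47989×10⁻⁵ kg/grain ÷ 1.63871×10⁻⁵ m³/in³ = 399.381 kg/m³
399.381 kg/m³ ÷ 907.185 kg/short ton × 0.158987 m³/bbl = 0.0699928 short ton/bbl

0.0700 short ton/bbl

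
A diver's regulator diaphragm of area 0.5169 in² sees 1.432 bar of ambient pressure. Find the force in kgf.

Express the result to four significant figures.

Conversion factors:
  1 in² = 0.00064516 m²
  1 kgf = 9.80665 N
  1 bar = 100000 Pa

4.870 kgf

1.432 bar × 100000 → 143200 Pa
0.5169 in² × 0.00064516 → 3.33483×10⁻⁴ m²
F = P × A = 143200 Pa × 3.33483×10⁻⁴ m² = 47.7548 N
47.7548 N ÷ (9.80665 N/kgf) = 4.86963 kgf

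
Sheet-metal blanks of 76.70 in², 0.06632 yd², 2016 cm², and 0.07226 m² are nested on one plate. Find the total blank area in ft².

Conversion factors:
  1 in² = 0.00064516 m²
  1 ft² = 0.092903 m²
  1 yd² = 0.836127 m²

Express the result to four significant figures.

76.70 in² × 0.00064516 = 0.0494838 m²
0.06632 yd² × 0.836127 = 0.0554519 m²
2016 cm² × 0.0001 = 0.2016 m²
0.07226 m² (already m²)
Total: 0.0494838 + 0.0554519 + 0.2016 + 0.07226 = 0.378796 m²
In ft²: 0.378796 / 0.092903 = 4.07733 ft²

4.077 ft²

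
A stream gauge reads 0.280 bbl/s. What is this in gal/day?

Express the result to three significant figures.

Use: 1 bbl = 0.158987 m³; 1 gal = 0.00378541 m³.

1.02×10⁶ gal/day

0.280 bbl/s × 0.158987 m³/bbl = 0.0445164 m³/s
0.0445164 m³/s ÷ 0.00378541 m³/gal × 86400 s/day = 1.01606×10⁶ gal/day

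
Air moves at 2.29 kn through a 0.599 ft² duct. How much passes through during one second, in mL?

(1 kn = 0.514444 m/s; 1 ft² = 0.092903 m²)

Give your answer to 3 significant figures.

2.29 kn × 0.514444 = 1.17808 m/s
0.599 ft² × 0.092903 = 0.0556489 m²
V = v × A × t = 1.17808 m/s × 0.0556489 m² × 1 s = 0.0655589 m³
0.0655589 m³ ÷ (10⁻⁶ m³/mL) = 65558.9 mL

6.56×10⁴ mL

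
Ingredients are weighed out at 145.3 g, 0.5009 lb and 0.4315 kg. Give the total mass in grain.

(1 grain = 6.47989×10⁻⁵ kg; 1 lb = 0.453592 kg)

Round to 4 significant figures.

145.3 g × 0.001 → 0.1453 kg
0.5009 lb × 0.453592 → 0.227204 kg
0.4315 kg (already kg)
Combined: 0.1453 + 0.227204 + 0.4315 = 0.804004 kg
In grain: 0.804004 / 6.47989×10⁻⁵ = 12407.7 grain

1.241×10⁴ grain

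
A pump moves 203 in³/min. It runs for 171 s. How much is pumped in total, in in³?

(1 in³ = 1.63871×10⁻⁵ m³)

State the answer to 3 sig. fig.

579 in³

203 in³/min → 5.5443×10⁻⁵ m³/s
V = Q × t = 5.5443×10⁻⁵ × 171 = 0.00948075 m³
In in³: 0.00948075 / 1.63871×10⁻⁵ = 578.55 in³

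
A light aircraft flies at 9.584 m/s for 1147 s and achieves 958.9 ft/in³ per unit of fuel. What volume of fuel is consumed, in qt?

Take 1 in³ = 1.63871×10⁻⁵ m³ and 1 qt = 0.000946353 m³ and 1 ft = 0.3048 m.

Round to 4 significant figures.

0.6513 qt

d = v × t = 9.584 × 1147 = 10992.8 m
958.9 ft/in³ → 1.78355×10⁷ m/m³
V = d / (distance per unit fuel) = 10992.8 / 1.78355×10⁷ = 6.16344×10⁻⁴ m³
In qt: 6.16344×10⁻⁴ / 0.000946353 = 0.651283 qt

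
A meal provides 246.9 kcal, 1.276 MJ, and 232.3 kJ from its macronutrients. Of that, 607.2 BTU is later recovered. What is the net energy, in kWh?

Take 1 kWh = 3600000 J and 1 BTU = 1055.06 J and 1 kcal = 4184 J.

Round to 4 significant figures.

0.5280 kWh

246.9 kcal × 4184 → 1.03303×10⁶ J
1.276 MJ × 1000000 → 1.276×10⁶ J
232.3 kJ × 1000 → 232300 J
607.2 BTU × 1055.06 → 640632 J
Net: 1.03303×10⁶ + 1.276×10⁶ + 232300 − 640632 = 1.9007×10⁶ J
In kWh: 1.9007×10⁶ / 3600000 = 0.527972 kWh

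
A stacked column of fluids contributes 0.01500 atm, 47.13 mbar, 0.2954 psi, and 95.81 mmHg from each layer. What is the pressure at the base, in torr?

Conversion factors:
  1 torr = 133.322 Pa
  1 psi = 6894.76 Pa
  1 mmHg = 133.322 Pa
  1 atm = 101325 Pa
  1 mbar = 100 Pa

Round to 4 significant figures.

157.8 torr

0.01500 atm × 101325 = 1519.88 Pa
47.13 mbar × 100 = 4713 Pa
0.2954 psi × 6894.76 = 2036.71 Pa
95.81 mmHg × 133.322 = 12773.6 Pa
Total: 1519.88 + 4713 + 2036.71 + 12773.6 = 21043.2 Pa
In torr: 21043.2 / 133.322 = 157.837 torr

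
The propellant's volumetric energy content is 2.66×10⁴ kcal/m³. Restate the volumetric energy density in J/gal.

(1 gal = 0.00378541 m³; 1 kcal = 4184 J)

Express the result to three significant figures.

2.66×10⁴ kcal/m³ × 4184 J/kcal = 1.11294×10⁸ J/m³
1.11294×10⁸ J/m³ × 0.00378541 m³/gal = 421293 J/gal

4.21×10⁵ J/gal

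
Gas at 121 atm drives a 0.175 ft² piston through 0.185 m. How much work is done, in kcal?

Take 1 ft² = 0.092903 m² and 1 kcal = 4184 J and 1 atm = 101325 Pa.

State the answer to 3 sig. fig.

121 atm → 1.22603×10⁷ Pa
0.175 ft² → 0.016258 m²
F = P × A = 1.22603×10⁷ × 0.016258 = 199328 N
W = F × d = 199328 × 0.185 = 36875.7 J
In kcal: 36875.7 / 4184 = 8.8135 kcal

8.81 kcal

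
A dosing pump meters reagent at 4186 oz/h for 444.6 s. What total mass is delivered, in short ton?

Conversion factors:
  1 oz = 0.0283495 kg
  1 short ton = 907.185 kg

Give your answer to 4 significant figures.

4186 oz/h → 0.0329642 kg/s
m = ṁ × t = 0.0329642 × 444.6 = 14.6559 kg
In short ton: 14.6559 / 907.185 = 0.0161554 short ton

0.01616 short ton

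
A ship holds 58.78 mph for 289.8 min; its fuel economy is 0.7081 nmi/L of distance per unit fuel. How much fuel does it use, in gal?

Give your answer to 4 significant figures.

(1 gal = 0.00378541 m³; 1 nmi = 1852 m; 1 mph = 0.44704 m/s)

92.04 gal

58.78 mph → 26.277 m/s
289.8 min → 17388 s
d = v × t = 26.277 × 17388 = 456904 m
0.7081 nmi/L → 1.3114×10⁶ m/m³
V = d / (distance per unit fuel) = 456904 / 1.3114×10⁶ = 0.348409 m³
In gal: 0.348409 / 0.00378541 = 92.04 gal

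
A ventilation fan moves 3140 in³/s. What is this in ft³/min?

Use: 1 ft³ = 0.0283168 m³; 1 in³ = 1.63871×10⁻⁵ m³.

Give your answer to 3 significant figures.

3140 in³/s × 1.63871×10⁻⁵ m³/in³ = 0.0514555 m³/s
0.0514555 m³/s ÷ 0.0283168 m³/ft³ × 60 s/min = 109.028 ft³/min

109 ft³/min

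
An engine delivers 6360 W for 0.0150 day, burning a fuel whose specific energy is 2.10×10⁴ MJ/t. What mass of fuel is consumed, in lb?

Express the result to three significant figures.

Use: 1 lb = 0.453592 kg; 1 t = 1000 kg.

0.0150 day → 1296 s
E = P × t = 6360 × 1296 = 8.24256×10⁶ J
2.10×10⁴ MJ/t → 2.1×10⁷ J/kg
m = E / e_s = 8.24256×10⁶ / 2.1×10⁷ = 0.392503 kg
In lb: 0.392503 / 0.453592 = 0.865322 lb

0.865 lb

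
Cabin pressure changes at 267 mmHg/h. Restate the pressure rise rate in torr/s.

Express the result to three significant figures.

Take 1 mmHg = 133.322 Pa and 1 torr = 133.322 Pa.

0.0742 torr/s

267 mmHg/h × 133.322 Pa/mmHg ÷ 3600 s/h = 9.88805 Pa/s
9.88805 Pa/s ÷ 133.322 Pa/torr = 0.0741667 torr/s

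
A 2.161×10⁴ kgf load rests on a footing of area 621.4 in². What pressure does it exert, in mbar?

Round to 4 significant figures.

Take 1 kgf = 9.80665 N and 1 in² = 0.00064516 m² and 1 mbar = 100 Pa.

2.161×10⁴ kgf × 9.80665 → 211922 N
621.4 in² × 0.00064516 → 0.400902 m²
P = F / A = 211922 N / 0.400902 m² = 528613 Pa
528613 Pa ÷ (100 Pa/mbar) = 5286.13 mbar

5286 mbar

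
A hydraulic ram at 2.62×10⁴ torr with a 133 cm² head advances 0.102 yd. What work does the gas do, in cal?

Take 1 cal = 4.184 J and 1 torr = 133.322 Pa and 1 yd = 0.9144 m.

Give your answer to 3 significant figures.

2.62×10⁴ torr → 3.49304×10⁶ Pa
133 cm² → 0.0133 m²
F = P × A = 3.49304×10⁶ × 0.0133 = 46457.4 N
0.102 yd → 0.0932688 m
W = F × d = 46457.4 × 0.0932688 = 4333.03 J
In cal: 4333.03 / 4.184 = 1035.62 cal

1040 cal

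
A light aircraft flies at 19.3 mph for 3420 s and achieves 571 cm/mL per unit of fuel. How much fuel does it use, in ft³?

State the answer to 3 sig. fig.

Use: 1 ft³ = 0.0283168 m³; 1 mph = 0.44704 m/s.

19.3 mph → 8.62787 m/s
d = v × t = 8.62787 × 3420 = 29507.3 m
571 cm/mL → 5.71×10⁶ m/m³
V = d / (distance per unit fuel) = 29507.3 / 5.71×10⁶ = 0.00516765 m³
In ft³: 0.00516765 / 0.0283168 = 0.182494 ft³

0.182 ft³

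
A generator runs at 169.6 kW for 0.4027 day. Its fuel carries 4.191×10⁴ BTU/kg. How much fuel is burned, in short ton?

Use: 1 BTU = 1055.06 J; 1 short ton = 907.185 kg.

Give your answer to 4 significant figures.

0.1471 short ton

169.6 kW → 169600 W
0.4027 day → 34793.3 s
E = P × t = 169600 × 34793.3 = 5.90094×10⁹ J
4.191×10⁴ BTU/kg → 4.42176×10⁷ J/kg
m = E / e_s = 5.90094×10⁹ / 4.42176×10⁷ = 133.452 kg
In short ton: 133.452 / 907.185 = 0.147106 short ton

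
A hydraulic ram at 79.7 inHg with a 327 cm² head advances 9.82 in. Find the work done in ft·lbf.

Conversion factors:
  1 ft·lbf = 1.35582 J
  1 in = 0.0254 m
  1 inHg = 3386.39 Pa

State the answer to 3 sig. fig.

79.7 inHg → 269895 Pa
327 cm² → 0.0327 m²
F = P × A = 269895 × 0.0327 = 8825.57 N
9.82 in → 0.249428 m
W = F × d = 8825.57 × 0.249428 = 2201.34 J
In ft·lbf: 2201.34 / 1.35582 = 1623.62 ft·lbf

1620 ft·lbf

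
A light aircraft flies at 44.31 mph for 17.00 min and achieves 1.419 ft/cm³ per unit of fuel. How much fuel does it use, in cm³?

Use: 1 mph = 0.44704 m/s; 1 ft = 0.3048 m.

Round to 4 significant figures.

44.31 mph → 19.8083 m/s
17.00 min → 1020 s
d = v × t = 19.8083 × 1020 = 20204.5 m
1.419 ft/cm³ → 432511 m/m³
V = d / (distance per unit fuel) = 20204.5 / 432511 = 0.0467144 m³
In cm³: 0.0467144 / 10⁻⁶ = 46714.4 cm³

4.671×10⁴ cm³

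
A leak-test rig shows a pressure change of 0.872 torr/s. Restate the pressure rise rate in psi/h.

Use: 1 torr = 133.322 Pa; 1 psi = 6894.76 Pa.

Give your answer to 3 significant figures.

60.7 psi/h

0.872 torr/s × 133.322 Pa/torr = 116.257 Pa/s
116.257 Pa/s ÷ 6894.76 Pa/psi × 3600 s/h = 60.7019 psi/h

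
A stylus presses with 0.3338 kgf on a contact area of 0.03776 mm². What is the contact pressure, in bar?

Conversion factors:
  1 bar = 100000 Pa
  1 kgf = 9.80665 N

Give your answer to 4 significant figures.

0.3338 kgf × 9.80665 = 3.27346 N
0.03776 mm² × 10⁻⁶ = 3.776×10⁻⁸ m²
P = F / A = 3.27346 N / 3.776×10⁻⁸ m² = 8.66912×10⁷ Pa
8.66912×10⁷ Pa ÷ (100000 Pa/bar) = 866.912 bar

866.9 bar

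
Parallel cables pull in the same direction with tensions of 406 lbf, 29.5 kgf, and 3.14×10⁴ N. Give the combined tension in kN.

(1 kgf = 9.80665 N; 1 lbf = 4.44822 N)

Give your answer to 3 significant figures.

406 lbf × 4.44822 = 1805.98 N
29.5 kgf × 9.80665 = 289.296 N
3.14×10⁴ N (already N)
Combined: 1805.98 + 289.296 + 31400 = 33495.3 N
In kN: 33495.3 / 1000 = 33.4953 kN

33.5 kN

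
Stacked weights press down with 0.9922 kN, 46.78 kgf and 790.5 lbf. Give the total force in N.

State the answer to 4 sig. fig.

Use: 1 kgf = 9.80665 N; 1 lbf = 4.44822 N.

4967 N

0.9922 kN × 1000 = 992.2 N
46.78 kgf × 9.80665 = 458.755 N
790.5 lbf × 4.44822 = 3516.32 N
Combined: 992.2 + 458.755 + 3516.32 = 4967.28 N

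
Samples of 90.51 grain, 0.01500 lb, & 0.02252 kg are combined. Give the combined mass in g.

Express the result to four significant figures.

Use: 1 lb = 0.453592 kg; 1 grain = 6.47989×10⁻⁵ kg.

90.51 grain × 6.47989×10⁻⁵ = 0.00586495 kg
0.01500 lb × 0.453592 = 0.00680388 kg
0.02252 kg (already kg)
Sum: 0.00586495 + 0.00680388 + 0.02252 = 0.0351888 kg
In g: 0.0351888 / 0.001 = 35.1888 g

35.19 g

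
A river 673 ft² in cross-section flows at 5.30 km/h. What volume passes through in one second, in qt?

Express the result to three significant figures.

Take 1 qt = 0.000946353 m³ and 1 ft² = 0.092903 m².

9.73×10⁴ qt

5.30 km/h × (1/3.6) = 1.47222 m/s
673 ft² × 0.092903 = 62.5237 m²
V = v × A × t = 1.47222 m/s × 62.5237 m² × 1 s = 92.0486 m³
92.0486 m³ ÷ (0.000946353 m³/qt) = 97266.7 qt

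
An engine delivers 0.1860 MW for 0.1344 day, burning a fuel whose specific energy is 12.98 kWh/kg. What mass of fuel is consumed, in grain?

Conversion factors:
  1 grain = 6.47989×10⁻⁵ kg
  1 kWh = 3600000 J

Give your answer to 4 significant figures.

0.1860 MW → 186000 W
0.1344 day → 11612.2 s
E = P × t = 186000 × 11612.2 = 2.15987×10⁹ J
12.98 kWh/kg → 4.6728×10⁷ J/kg
m = E / e_s = 2.15987×10⁹ / 4.6728×10⁷ = 46.2222 kg
In grain: 46.2222 / 6.47989×10⁻⁵ = 713318 grain

7.133×10⁵ grain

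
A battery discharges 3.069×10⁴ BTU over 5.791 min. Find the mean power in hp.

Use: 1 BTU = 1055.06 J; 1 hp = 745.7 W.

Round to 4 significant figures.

125.0 hp

3.069×10⁴ BTU × 1055.06 → 3.23798×10⁷ J
5.791 min × 60 → 347.46 s
P = E / t = 3.23798×10⁷ J / 347.46 s = 93190 W
93190 W ÷ (745.7 W/hp) = 124.97 hp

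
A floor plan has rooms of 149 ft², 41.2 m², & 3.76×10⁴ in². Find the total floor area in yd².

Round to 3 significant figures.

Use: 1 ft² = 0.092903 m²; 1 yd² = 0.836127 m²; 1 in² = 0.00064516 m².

94.8 yd²

149 ft² × 0.092903 = 13.8425 m²
41.2 m² (already m²)
3.76×10⁴ in² × 0.00064516 = 24.258 m²
Combined: 13.8425 + 41.2 + 24.258 = 79.3005 m²
In yd²: 79.3005 / 0.836127 = 94.8426 yd²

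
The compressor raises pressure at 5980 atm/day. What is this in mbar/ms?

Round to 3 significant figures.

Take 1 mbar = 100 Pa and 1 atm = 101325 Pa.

5980 atm/day × 101325 Pa/atm ÷ 86400 s/day = 7013 Pa/s
7013 Pa/s ÷ 100 Pa/mbar × 0.001 s/ms = 0.07013 mbar/ms

0.0701 mbar/ms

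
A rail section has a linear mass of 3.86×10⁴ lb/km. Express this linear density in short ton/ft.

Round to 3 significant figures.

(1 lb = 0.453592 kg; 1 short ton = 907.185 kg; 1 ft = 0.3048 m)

0.00588 short ton/ft

3.86×10⁴ lb/km × 0.453592 kg/lb ÷ 1000 m/km = 17.5087 kg/m
17.5087 kg/m ÷ 907.185 kg/short ton × 0.3048 m/ft = 0.00588265 short ton/ft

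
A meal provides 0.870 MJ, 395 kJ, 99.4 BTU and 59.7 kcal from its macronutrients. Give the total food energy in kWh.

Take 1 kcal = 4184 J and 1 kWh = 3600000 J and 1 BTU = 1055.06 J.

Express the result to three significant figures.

0.870 MJ × 1000000 = 870000 J
395 kJ × 1000 = 395000 J
99.4 BTU × 1055.06 = 104873 J
59.7 kcal × 4184 = 249785 J
Combined: 870000 + 395000 + 104873 + 249785 = 1.61966×10⁶ J
In kWh: 1.61966×10⁶ / 3600000 = 0.449906 kWh

0.450 kWh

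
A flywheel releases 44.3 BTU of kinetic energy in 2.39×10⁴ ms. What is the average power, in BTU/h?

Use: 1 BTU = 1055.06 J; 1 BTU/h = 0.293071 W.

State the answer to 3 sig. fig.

6670 BTU/h

44.3 BTU × 1055.06 → 46739.2 J
2.39×10⁴ ms × 0.001 → 23.9 s
P = E / t = 46739.2 J / 23.9 s = 1955.62 W
1955.62 W ÷ (0.293071 W/BTU/h) = 6672.85 BTU/h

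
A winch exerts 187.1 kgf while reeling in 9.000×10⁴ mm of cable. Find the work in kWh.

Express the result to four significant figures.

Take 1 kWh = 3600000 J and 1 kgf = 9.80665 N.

187.1 kgf × 9.80665 = 1834.82 N
9.000×10⁴ mm × 0.001 = 90 m
W = F × d = 1834.82 N × 90 m = 165134 J
165134 J ÷ (3600000 J/kWh) = 0.0458706 kWh

0.04587 kWh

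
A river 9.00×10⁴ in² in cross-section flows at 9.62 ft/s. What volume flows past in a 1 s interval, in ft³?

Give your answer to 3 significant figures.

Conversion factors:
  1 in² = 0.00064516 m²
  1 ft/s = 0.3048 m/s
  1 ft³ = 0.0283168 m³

6010 ft³

9.62 ft/s × 0.3048 = 2.93218 m/s
9.00×10⁴ in² × 0.00064516 = 58.0644 m²
V = v × A × t = 2.93218 m/s × 58.0644 m² × 1 s = 170.255 m³
170.255 m³ ÷ (0.0283168 m³/ft³) = 6012.51 ft³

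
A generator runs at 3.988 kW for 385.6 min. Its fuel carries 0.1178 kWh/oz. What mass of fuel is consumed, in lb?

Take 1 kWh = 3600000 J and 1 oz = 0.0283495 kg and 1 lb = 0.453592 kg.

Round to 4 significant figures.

13.60 lb

3.988 kW → 3988 W
385.6 min → 23136 s
E = P × t = 3988 × 23136 = 9.22664×10⁷ J
0.1178 kWh/oz → 1.4959×10⁷ J/kg
m = E / e_s = 9.22664×10⁷ / 1.4959×10⁷ = 6.16795 kg
In lb: 6.16795 / 0.453592 = 13.598 lb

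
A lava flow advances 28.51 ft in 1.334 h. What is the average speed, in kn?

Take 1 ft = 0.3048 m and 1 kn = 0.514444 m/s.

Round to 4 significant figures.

0.003517 kn

28.51 ft × 0.3048 → 8.68985 m
1.334 h × 3600 → 4802.4 s
v = d / t = 8.68985 m / 4802.4 s = 0.00180948 m/s
0.00180948 m/s ÷ (0.514444 m/s/kn) = 0.00351735 kn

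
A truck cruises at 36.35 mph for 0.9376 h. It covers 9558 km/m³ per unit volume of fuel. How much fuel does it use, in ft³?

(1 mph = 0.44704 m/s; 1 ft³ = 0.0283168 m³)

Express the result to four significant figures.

36.35 mph → 16.2499 m/s
0.9376 h → 3375.36 s
d = v × t = 16.2499 × 3375.36 = 54849.3 m
9558 km/m³ → 9.558×10⁶ m/m³
V = d / (distance per unit fuel) = 54849.3 / 9.558×10⁶ = 0.00573858 m³
In ft³: 0.00573858 / 0.0283168 = 0.202656 ft³

0.2027 ft³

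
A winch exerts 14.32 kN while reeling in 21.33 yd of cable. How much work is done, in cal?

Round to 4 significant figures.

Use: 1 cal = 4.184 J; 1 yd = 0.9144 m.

14.32 kN × 1000 → 14320 N
21.33 yd × 0.9144 → 19.5042 m
W = F × d = 14320 N × 19.5042 m = 279300 J
279300 J ÷ (4.184 J/cal) = 66754.3 cal

6.675×10⁴ cal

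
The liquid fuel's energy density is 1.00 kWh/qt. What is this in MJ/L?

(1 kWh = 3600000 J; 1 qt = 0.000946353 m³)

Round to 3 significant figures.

3.80 MJ/L

1.00 kWh/qt × 3600000 J/kWh ÷ 0.000946353 m³/qt = 3.80408×10⁹ J/m³
3.80408×10⁹ J/m³ ÷ 1000000 J/MJ × 0.001 m³/L = 3.80408 MJ/L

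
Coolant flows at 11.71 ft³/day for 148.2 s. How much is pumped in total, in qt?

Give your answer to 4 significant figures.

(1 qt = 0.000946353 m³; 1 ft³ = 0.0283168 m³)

0.6010 qt

11.71 ft³/day → 3.83784×10⁻⁶ m³/s
V = Q × t = 3.83784×10⁻⁶ × 148.2 = 5.68768×10⁻⁴ m³
In qt: 5.68768×10⁻⁴ / 0.000946353 = 0.60101 qt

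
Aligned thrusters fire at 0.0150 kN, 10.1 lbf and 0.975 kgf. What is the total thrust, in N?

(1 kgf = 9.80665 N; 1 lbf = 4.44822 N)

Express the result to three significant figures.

0.0150 kN × 1000 → 15 N
10.1 lbf × 4.44822 → 44.927 N
0.975 kgf × 9.80665 → 9.56148 N
Sum: 15 + 44.927 + 9.56148 = 69.4885 N

69.5 N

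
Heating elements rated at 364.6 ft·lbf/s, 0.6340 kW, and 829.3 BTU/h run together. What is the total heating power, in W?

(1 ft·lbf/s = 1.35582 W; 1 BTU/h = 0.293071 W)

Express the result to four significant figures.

1371 W

364.6 ft·lbf/s × 1.35582 = 494.332 W
0.6340 kW × 1000 = 634 W
829.3 BTU/h × 0.293071 = 243.044 W
Total: 494.332 + 634 + 243.044 = 1371.38 W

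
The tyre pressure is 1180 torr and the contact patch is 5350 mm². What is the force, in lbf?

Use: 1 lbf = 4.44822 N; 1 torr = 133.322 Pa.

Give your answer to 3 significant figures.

189 lbf

1180 torr × 133.322 → 157320 Pa
5350 mm² × 10⁻⁶ → 0.00535 m²
F = P × A = 157320 Pa × 0.00535 m² = 841.662 N
841.662 N ÷ (4.44822 N/lbf) = 189.213 lbf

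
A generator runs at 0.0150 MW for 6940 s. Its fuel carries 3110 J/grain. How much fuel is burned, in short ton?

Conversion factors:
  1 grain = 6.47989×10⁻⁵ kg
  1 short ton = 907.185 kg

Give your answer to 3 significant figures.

0.0150 MW → 15000 W
E = P × t = 15000 × 6940 = 1.041×10⁸ J
3110 J/grain → 4.79946×10⁷ J/kg
m = E / e_s = 1.041×10⁸ / 4.79946×10⁷ = 2.16899 kg
In short ton: 2.16899 / 907.185 = 0.0023909 short ton

0.00239 short ton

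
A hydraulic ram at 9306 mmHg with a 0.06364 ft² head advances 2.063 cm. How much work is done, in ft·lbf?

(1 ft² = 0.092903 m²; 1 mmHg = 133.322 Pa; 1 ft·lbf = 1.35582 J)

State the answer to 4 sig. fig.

111.6 ft·lbf

9306 mmHg → 1.24069×10⁶ Pa
0.06364 ft² → 0.00591235 m²
F = P × A = 1.24069×10⁶ × 0.00591235 = 7335.39 N
2.063 cm → 0.02063 m
W = F × d = 7335.39 × 0.02063 = 151.329 J
In ft·lbf: 151.329 / 1.35582 = 111.614 ft·lbf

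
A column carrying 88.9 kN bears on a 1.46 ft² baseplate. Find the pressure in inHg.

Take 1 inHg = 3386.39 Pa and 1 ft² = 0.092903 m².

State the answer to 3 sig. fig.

194 inHg

88.9 kN × 1000 → 88900 N
1.46 ft² × 0.092903 → 0.135638 m²
P = F / A = 88900 N / 0.135638 m² = 655421 Pa
655421 Pa ÷ (3386.39 Pa/inHg) = 193.546 inHg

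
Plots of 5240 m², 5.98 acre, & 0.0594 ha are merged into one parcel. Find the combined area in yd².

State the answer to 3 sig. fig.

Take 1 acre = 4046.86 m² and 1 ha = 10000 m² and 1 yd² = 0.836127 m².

3.59×10⁴ yd²

5240 m² (already m²)
5.98 acre × 4046.86 = 24200.2 m²
0.0594 ha × 10000 = 594 m²
Sum: 5240 + 24200.2 + 594 = 30034.2 m²
In yd²: 30034.2 / 0.836127 = 35920.6 yd²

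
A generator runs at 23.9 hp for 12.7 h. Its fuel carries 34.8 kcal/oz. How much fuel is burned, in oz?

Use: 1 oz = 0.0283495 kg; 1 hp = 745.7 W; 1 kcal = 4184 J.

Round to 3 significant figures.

23.9 hp → 17822.2 W
12.7 h → 45720 s
E = P × t = 17822.2 × 45720 = 8.14831×10⁸ J
34.8 kcal/oz → 5.13601×10⁶ J/kg
m = E / e_s = 8.14831×10⁸ / 5.13601×10⁶ = 158.651 kg
In oz: 158.651 / 0.0283495 = 5596.25 oz

5600 oz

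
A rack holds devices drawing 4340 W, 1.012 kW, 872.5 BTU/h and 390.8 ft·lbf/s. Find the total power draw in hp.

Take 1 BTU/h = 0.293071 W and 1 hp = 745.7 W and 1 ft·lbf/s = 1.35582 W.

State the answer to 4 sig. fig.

4340 W (already W)
1.012 kW × 1000 → 1012 W
872.5 BTU/h × 0.293071 → 255.704 W
390.8 ft·lbf/s × 1.35582 → 529.854 W
Combined: 4340 + 1012 + 255.704 + 529.854 = 6137.56 W
In hp: 6137.56 / 745.7 = 8.2306 hp

8.231 hp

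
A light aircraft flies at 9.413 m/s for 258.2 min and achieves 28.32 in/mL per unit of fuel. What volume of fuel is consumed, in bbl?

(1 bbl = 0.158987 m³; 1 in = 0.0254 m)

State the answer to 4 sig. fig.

1.275 bbl

258.2 min → 15492 s
d = v × t = 9.413 × 15492 = 145826 m
28.32 in/mL → 719328 m/m³
V = d / (distance per unit fuel) = 145826 / 719328 = 0.202725 m³
In bbl: 0.202725 / 0.158987 = 1.2751 bbl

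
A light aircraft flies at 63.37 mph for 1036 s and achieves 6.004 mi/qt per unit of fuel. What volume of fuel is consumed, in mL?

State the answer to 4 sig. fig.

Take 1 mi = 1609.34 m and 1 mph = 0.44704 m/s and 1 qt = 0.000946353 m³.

2874 mL

63.37 mph → 28.3289 m/s
d = v × t = 28.3289 × 1036 = 29348.7 m
6.004 mi/qt → 1.02102×10⁷ m/m³
V = d / (distance per unit fuel) = 29348.7 / 1.02102×10⁷ = 0.00287445 m³
In mL: 0.00287445 / 10⁻⁶ = 2874.45 mL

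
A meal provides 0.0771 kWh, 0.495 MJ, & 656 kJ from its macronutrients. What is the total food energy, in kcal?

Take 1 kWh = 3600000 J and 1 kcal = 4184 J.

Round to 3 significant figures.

0.0771 kWh × 3600000 = 277560 J
0.495 MJ × 1000000 = 495000 J
656 kJ × 1000 = 656000 J
Total: 277560 + 495000 + 656000 = 1.42856×10⁶ J
In kcal: 1.42856×10⁶ / 4184 = 341.434 kcal

341 kcal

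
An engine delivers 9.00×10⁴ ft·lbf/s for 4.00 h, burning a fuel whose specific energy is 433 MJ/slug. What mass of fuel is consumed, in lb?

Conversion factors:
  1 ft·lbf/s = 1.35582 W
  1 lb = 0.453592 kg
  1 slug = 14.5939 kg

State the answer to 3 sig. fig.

9.00×10⁴ ft·lbf/s → 122024 W
4.00 h → 14400 s
E = P × t = 122024 × 14400 = 1.75715×10⁹ J
433 MJ/slug → 2.96699×10⁷ J/kg
m = E / e_s = 1.75715×10⁹ / 2.96699×10⁷ = 59.2233 kg
In lb: 59.2233 / 0.453592 = 130.565 lb

131 lb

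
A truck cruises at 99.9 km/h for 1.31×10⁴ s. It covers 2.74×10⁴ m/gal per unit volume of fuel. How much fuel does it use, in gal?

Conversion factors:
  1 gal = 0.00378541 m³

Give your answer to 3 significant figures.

13.3 gal

99.9 km/h → 27.75 m/s
d = v × t = 27.75 × 13100 = 363525 m
2.74×10⁴ m/gal → 7.23832×10⁶ m/m³
V = d / (distance per unit fuel) = 363525 / 7.23832×10⁶ = 0.0502223 m³
In gal: 0.0502223 / 0.00378541 = 13.2673 gal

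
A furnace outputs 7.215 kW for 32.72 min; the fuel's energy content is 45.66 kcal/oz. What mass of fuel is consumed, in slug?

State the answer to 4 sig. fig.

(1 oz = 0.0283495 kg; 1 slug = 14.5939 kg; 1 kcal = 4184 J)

7.215 kW → 7215 W
32.72 min → 1963.2 s
E = P × t = 7215 × 1963.2 = 1.41645×10⁷ J
45.66 kcal/oz → 6.73879×10⁶ J/kg
m = E / e_s = 1.41645×10⁷ / 6.73879×10⁶ = 2.10194 kg
In slug: 2.10194 / 14.5939 = 0.144029 slug

0.1440 slug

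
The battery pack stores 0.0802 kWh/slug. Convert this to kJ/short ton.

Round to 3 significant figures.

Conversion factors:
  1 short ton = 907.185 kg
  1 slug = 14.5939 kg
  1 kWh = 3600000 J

1.79×10⁴ kJ/short ton

0.0802 kWh/slug × 3600000 J/kWh ÷ 14.5939 kg/slug = 19783.6 J/kg
19783.6 J/kg ÷ 1000 J/kJ × 907.185 kg/short ton = 17947.4 kJ/short ton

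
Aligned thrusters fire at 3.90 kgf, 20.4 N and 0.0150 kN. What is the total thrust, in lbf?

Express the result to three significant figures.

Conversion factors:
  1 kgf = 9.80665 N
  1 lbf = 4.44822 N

3.90 kgf × 9.80665 = 38.2459 N
20.4 N (already N)
0.0150 kN × 1000 = 15 N
Sum: 38.2459 + 20.4 + 15 = 73.6459 N
In lbf: 73.6459 / 4.44822 = 16.5563 lbf

16.6 lbf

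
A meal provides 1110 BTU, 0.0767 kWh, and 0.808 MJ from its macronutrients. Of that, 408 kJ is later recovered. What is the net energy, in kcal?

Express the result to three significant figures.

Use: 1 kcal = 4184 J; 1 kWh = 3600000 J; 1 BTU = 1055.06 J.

1110 BTU × 1055.06 → 1.17112×10⁶ J
0.0767 kWh × 3600000 → 276120 J
0.808 MJ × 1000000 → 808000 J
408 kJ × 1000 → 408000 J
Sum: 1.17112×10⁶ + 276120 + 808000 − 408000 = 1.84724×10⁶ J
In kcal: 1.84724×10⁶ / 4184 = 441.501 kcal

442 kcal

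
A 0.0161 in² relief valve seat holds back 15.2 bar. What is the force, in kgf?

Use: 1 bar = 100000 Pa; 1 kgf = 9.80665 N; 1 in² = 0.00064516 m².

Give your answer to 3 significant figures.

1.61 kgf

15.2 bar × 100000 = 1.52×10⁶ Pa
0.0161 in² × 0.00064516 = 1.03871×10⁻⁵ m²
F = P × A = 1.52×10⁶ Pa × 1.03871×10⁻⁵ m² = 15.7884 N
15.7884 N ÷ (9.80665 N/kgf) = 1.60997 kgf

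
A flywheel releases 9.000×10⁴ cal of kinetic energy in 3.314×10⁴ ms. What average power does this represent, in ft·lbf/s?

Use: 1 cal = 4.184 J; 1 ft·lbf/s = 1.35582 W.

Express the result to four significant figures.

9.000×10⁴ cal × 4.184 → 376560 J
3.314×10⁴ ms × 0.001 → 33.14 s
P = E / t = 376560 J / 33.14 s = 11362.7 W
11362.7 W ÷ (1.35582 W/ft·lbf/s) = 8380.68 ft·lbf/s

8381 ft·lbf/s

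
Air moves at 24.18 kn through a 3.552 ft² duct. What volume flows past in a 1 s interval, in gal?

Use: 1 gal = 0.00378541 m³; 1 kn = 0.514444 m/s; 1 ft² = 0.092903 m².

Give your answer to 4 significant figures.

24.18 kn × 0.514444 = 12.4393 m/s
3.552 ft² × 0.092903 = 0.329991 m²
V = v × A × t = 12.4393 m/s × 0.329991 m² × 1 s = 4.10486 m³
4.10486 m³ ÷ (0.00378541 m³/gal) = 1084.39 gal

1084 gal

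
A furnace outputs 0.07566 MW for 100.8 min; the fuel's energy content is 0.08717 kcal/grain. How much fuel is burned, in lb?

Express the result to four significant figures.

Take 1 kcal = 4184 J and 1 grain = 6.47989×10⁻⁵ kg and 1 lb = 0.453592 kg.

179.2 lb

0.07566 MW → 75660 W
100.8 min → 6048 s
E = P × t = 75660 × 6048 = 4.57592×10⁸ J
0.08717 kcal/grain → 5.62848×10⁶ J/kg
m = E / e_s = 4.57592×10⁸ / 5.62848×10⁶ = 81.2994 kg
In lb: 81.2994 / 0.453592 = 179.235 lb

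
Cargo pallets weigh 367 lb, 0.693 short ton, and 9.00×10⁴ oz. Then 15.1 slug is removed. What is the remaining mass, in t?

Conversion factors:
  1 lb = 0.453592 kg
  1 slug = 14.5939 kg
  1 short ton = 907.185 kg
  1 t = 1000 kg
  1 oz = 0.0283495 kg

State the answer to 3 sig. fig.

3.13 t

367 lb × 0.453592 → 166.468 kg
0.693 short ton × 907.185 → 628.679 kg
9.00×10⁴ oz × 0.0283495 → 2551.46 kg
15.1 slug × 14.5939 → 220.368 kg
Result: 166.468 + 628.679 + 2551.46 − 220.368 = 3126.24 kg
In t: 3126.24 / 1000 = 3.12624 t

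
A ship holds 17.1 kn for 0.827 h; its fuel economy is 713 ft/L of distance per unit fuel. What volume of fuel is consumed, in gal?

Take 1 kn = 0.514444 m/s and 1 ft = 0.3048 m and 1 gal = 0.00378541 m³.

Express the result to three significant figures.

31.8 gal

17.1 kn → 8.79699 m/s
0.827 h → 2977.2 s
d = v × t = 8.79699 × 2977.2 = 26190.4 m
713 ft/L → 217322 m/m³
V = d / (distance per unit fuel) = 26190.4 / 217322 = 0.120514 m³
In gal: 0.120514 / 0.00378541 = 31.8364 gal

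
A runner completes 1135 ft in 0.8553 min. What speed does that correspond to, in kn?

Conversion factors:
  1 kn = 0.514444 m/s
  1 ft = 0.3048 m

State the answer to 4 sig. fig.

1135 ft × 0.3048 → 345.948 m
0.8553 min × 60 → 51.318 s
v = d / t = 345.948 m / 51.318 s = 6.74126 m/s
6.74126 m/s ÷ (0.514444 m/s/kn) = 13.104 kn

13.10 kn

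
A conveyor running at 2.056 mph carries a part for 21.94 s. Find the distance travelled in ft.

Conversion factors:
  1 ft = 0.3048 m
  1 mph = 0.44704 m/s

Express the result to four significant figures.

2.056 mph × 0.44704 → 0.919114 m/s
d = v × t = 0.919114 m/s × 21.94 s = 20.1654 m
20.1654 m ÷ (0.3048 m/ft) = 66.1594 ft

66.16 ft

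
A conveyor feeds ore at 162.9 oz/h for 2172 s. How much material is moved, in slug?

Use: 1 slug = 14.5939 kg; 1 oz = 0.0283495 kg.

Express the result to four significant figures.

0.1909 slug

162.9 oz/h → 0.00128281 kg/s
m = ṁ × t = 0.00128281 × 2172 = 2.78626 kg
In slug: 2.78626 / 14.5939 = 0.190919 slug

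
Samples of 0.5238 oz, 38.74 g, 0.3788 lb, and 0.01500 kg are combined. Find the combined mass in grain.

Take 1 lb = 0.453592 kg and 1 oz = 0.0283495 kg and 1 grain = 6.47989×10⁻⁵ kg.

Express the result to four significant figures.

3710 grain

0.5238 oz × 0.0283495 = 0.0148495 kg
38.74 g × 0.001 = 0.03874 kg
0.3788 lb × 0.453592 = 0.171821 kg
0.01500 kg (already kg)
Sum: 0.0148495 + 0.03874 + 0.171821 + 0.015 = 0.24041 kg
In grain: 0.24041 / 6.47989×10⁻⁵ = 3710.09 grain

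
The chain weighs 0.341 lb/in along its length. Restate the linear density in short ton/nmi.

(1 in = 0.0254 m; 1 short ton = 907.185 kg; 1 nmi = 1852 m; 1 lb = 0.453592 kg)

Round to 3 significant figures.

12.4 short ton/nmi

0.341 lb/in × 0.453592 kg/lb ÷ 0.0254 m/in = 6.08956 kg/m
6.08956 kg/m ÷ 907.185 kg/short ton × 1852 m/nmi = 12.4317 short ton/nmi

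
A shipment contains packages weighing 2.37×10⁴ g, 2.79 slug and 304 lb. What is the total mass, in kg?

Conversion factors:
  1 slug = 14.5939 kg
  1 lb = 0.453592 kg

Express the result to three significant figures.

2.37×10⁴ g × 0.001 → 23.7 kg
2.79 slug × 14.5939 → 40.717 kg
304 lb × 0.453592 → 137.892 kg
Sum: 23.7 + 40.717 + 137.892 = 202.309 kg

202 kg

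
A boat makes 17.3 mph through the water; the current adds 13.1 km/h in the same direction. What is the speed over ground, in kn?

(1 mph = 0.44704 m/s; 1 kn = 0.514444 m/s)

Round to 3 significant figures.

17.3 mph × 0.44704 = 7.73379 m/s
13.1 km/h × (1/3.6) = 3.63889 m/s
Total: 7.73379 + 3.63889 = 11.3727 m/s
In kn: 11.3727 / 0.514444 = 22.1068 kn

22.1 kn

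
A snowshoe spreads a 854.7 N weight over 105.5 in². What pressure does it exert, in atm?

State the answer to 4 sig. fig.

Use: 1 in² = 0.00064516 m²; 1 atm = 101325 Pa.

105.5 in² × 0.00064516 → 0.0680644 m²
P = F / A = 854.7 N / 0.0680644 m² = 12557.2 Pa
12557.2 Pa ÷ (101325 Pa/atm) = 0.12393 atm

0.1239 atm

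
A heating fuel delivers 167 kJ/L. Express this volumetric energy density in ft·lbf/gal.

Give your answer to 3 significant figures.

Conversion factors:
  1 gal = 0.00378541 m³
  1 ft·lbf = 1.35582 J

4.66×10⁵ ft·lbf/gal

167 kJ/L × 1000 J/kJ ÷ 0.001 m³/L = 1.67×10⁸ J/m³
1.67×10⁸ J/m³ ÷ 1.35582 J/ft·lbf × 0.00378541 m³/gal = 466259 ft·lbf/gal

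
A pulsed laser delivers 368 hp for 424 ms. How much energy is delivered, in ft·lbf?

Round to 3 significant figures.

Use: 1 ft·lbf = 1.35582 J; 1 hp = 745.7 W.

368 hp × 745.7 → 274418 W
424 ms × 0.001 → 0.424 s
E = P × t = 274418 W × 0.424 s = 116353 J
116353 J ÷ (1.35582 J/ft·lbf) = 85817.4 ft·lbf

8.58×10⁴ ft·lbf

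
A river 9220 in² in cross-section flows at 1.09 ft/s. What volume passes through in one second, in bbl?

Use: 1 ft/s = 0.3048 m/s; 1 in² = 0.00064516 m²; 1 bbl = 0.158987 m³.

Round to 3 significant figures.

12.4 bbl

1.09 ft/s × 0.3048 → 0.332232 m/s
9220 in² × 0.00064516 → 5.94838 m²
V = v × A × t = 0.332232 m/s × 5.94838 m² × 1 s = 1.97624 m³
1.97624 m³ ÷ (0.158987 m³/bbl) = 12.4302 bbl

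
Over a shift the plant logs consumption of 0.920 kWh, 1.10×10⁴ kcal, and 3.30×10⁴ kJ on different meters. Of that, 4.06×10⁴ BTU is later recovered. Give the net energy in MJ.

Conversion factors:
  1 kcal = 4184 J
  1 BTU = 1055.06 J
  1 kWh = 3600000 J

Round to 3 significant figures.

0.920 kWh × 3600000 → 3.312×10⁶ J
1.10×10⁴ kcal × 4184 → 4.6024×10⁷ J
3.30×10⁴ kJ × 1000 → 3.3×10⁷ J
4.06×10⁴ BTU × 1055.06 → 4.28354×10⁷ J
Sum: 3.312×10⁶ + 4.6024×10⁷ + 3.3×10⁷ − 4.28354×10⁷ = 3.95006×10⁷ J
In MJ: 3.95006×10⁷ / 1000000 = 39.5006 MJ

39.5 MJ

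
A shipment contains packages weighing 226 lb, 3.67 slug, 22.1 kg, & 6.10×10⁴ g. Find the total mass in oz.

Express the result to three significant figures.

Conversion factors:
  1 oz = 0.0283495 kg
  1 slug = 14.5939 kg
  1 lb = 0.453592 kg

226 lb × 0.453592 = 102.512 kg
3.67 slug × 14.5939 = 53.5596 kg
22.1 kg (already kg)
6.10×10⁴ g × 0.001 = 61 kg
Total: 102.512 + 53.5596 + 22.1 + 61 = 239.172 kg
In oz: 239.172 / 0.0283495 = 8436.55 oz

8440 oz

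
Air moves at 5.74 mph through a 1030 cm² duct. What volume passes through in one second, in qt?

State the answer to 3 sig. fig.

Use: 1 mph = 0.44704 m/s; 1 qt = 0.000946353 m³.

279 qt

5.74 mph × 0.44704 → 2.56601 m/s
1030 cm² × 0.0001 → 0.103 m²
V = v × A × t = 2.56601 m/s × 0.103 m² × 1 s = 0.264299 m³
0.264299 m³ ÷ (0.000946353 m³/qt) = 279.282 qt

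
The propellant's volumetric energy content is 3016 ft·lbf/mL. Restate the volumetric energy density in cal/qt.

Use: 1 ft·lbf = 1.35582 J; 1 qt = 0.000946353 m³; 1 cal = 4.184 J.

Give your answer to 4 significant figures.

9.249×10⁵ cal/qt

3016 ft·lbf/mL × 1.35582 J/ft·lbf ÷ 10⁻⁶ m³/mL = 4.08915×10⁹ J/m³
4.08915×10⁹ J/m³ ÷ 4.184 J/cal × 0.000946353 m³/qt = 924899 cal/qt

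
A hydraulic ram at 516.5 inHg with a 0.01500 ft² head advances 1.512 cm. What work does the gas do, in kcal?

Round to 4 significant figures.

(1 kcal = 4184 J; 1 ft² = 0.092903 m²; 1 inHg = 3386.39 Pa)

0.008808 kcal

516.5 inHg → 1.74907×10⁶ Pa
0.01500 ft² → 0.00139354 m²
F = P × A = 1.74907×10⁶ × 0.00139354 = 2437.4 N
1.512 cm → 0.01512 m
W = F × d = 2437.4 × 0.01512 = 36.8535 J
In kcal: 36.8535 / 4184 = 0.0088082 kcal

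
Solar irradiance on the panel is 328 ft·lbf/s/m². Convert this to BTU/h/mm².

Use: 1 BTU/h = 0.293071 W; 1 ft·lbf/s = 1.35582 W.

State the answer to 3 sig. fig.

0.00152 BTU/h/mm²

328 ft·lbf/s/m² × 1.35582 W/ft·lbf/s = 444.709 W/m²
444.709 W/m² ÷ 0.293071 W/BTU/h × 10⁻⁶ m²/mm² = 0.00151741 BTU/h/mm²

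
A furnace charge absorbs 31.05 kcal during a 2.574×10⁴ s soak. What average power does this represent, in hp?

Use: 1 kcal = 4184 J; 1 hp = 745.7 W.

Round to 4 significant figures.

0.006768 hp

31.05 kcal × 4184 → 129913 J
P = E / t = 129913 J / 25740 s = 5.04713 W
5.04713 W ÷ (745.7 W/hp) = 0.00676831 hp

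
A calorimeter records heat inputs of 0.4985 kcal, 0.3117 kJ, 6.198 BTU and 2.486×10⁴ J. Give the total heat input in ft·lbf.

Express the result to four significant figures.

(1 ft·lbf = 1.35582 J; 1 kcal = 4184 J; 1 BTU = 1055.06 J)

0.4985 kcal × 4184 = 2085.72 J
0.3117 kJ × 1000 = 311.7 J
6.198 BTU × 1055.06 = 6539.26 J
2.486×10⁴ J (already J)
Combined: 2085.72 + 311.7 + 6539.26 + 24860 = 33796.7 J
In ft·lbf: 33796.7 / 1.35582 = 24927.1 ft·lbf

2.493×10⁴ ft·lbf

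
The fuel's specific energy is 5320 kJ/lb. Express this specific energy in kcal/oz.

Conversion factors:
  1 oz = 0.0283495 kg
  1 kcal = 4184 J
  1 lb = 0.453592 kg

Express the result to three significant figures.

5320 kJ/lb × 1000 J/kJ ÷ 0.453592 kg/lb = 1.17286×10⁷ J/kg
1.17286×10⁷ J/kg ÷ 4184 J/kcal × 0.0283495 kg/oz = 79.4694 kcal/oz

79.5 kcal/oz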